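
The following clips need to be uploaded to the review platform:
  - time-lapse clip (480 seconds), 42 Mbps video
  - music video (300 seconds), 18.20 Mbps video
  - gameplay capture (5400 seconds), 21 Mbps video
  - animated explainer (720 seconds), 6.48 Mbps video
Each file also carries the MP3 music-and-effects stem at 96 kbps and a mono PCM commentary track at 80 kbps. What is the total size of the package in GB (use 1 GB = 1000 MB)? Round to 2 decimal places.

Audio total: 96 + 80 = 176 kbps = 0.176 Mbps.
time-lapse clip: 42.176 Mbps × 480 s = 20244.5 Mb
music video: 18.376 Mbps × 300 s = 5512.8 Mb
gameplay capture: 21.176 Mbps × 5400 s = 114350.4 Mb
animated explainer: 6.656 Mbps × 720 s = 4792.3 Mb
Total: 144900.0 Mb = 18112.5 MB.
= 18.11 GB.

18.11 GB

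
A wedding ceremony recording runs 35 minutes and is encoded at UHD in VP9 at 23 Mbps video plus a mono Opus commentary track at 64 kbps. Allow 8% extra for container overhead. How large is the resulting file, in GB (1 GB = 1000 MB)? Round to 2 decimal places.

35 min = 2100 s
Audio: 64 kbps = 0.064 Mbps.
Total bitrate: 23 + 0.064 = 23.064 Mbps.
Stream data: 23.064 Mbps × 2100 s = 48434.4 Mb.
With 8% container overhead: ×1.08.
52,309 Mb ÷ 8 = 6,539 MB → 6.539 GB.

6.54 GB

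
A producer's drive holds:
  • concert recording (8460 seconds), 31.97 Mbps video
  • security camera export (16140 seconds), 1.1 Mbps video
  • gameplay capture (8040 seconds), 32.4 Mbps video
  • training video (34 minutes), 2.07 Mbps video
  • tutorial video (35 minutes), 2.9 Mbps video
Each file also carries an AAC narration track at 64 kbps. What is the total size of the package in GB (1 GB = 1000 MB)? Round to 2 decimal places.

70.17 GB

Audio: 64 kbps = 0.064 Mbps.
concert recording: 32.034 Mbps × 8460 s = 271007.6 Mb
security camera export: 1.164 Mbps × 16140 s = 18787.0 Mb
gameplay capture: 32.464 Mbps × 8040 s = 261010.6 Mb
training video: 2.134 Mbps × 2040 s = 4353.4 Mb
tutorial video: 2.964 Mbps × 2100 s = 6224.4 Mb
Total: 561382.9 Mb = 70172.9 MB.
= 70.17 GB.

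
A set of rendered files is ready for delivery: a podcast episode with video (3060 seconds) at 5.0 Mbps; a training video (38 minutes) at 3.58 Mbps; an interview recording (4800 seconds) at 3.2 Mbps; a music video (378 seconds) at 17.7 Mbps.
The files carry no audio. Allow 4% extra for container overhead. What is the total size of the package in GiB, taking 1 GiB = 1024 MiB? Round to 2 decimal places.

5.51 GiB

podcast episode with video: 5.000 Mbps × 3060 s × 1.04 = 15912.0 Mb
training video: 3.580 Mbps × 2280 s × 1.04 = 8488.9 Mb
interview recording: 3.200 Mbps × 4800 s × 1.04 = 15974.4 Mb
music video: 17.700 Mbps × 378 s × 1.04 = 6958.2 Mb
Total: 47333.5 Mb = 5916.7 MB.
= 5.510 GiB.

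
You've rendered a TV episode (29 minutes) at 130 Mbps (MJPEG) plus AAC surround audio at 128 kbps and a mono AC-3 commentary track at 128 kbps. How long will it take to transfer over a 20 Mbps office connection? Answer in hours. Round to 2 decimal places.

29 min = 1740 s
Audio total: 128 + 128 = 256 kbps = 0.256 Mbps.
Total bitrate: 130.256 Mbps.
File: 130.256 Mbps × 1740 s = 226645.4 Mb.
At 20 Mbps: 226645.4 / 20 = 11332.3 s ≈ 3.15 hours.

3.15 hours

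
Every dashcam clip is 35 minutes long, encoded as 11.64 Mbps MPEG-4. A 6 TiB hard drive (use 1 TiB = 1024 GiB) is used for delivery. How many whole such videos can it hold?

2159

35 min = 2100 s
Per item: 11.640 Mbps × 2100 s = 24,444 Mb = 3,056 MB.
Capacity: 6 TiB = 52,776,558 Mb; 2159.08 items → 2159 complete.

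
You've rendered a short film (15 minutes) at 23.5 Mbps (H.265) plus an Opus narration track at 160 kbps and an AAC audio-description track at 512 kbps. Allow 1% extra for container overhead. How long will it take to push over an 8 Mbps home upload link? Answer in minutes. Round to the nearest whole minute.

15 min = 900 s
Audio total: 160 + 512 = 672 kbps = 0.672 Mbps.
Total bitrate: 24.172 Mbps.
File: 24.172 Mbps × 900 s = 21754.8 Mb.
With 1% container overhead: ×1.01. → 21972.3 Mb.
At 8 Mbps: 21972.3 / 8 = 2746.5 s ≈ 45.8 minutes.

46 minutes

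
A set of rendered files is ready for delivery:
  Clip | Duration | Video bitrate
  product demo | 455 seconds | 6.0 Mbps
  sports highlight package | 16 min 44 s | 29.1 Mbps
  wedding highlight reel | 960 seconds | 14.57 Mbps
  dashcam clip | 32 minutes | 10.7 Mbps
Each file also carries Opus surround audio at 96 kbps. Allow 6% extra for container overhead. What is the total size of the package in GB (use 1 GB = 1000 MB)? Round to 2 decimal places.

8.86 GB

Audio: 96 kbps = 0.096 Mbps.
product demo: 6.096 Mbps × 455 s × 1.06 = 2940.1 Mb
sports highlight package: 29.196 Mbps × 1004 s × 1.06 = 31071.6 Mb
wedding highlight reel: 14.666 Mbps × 960 s × 1.06 = 14924.1 Mb
dashcam clip: 10.796 Mbps × 1920 s × 1.06 = 21972.0 Mb
Total: 70907.8 Mb = 8863.5 MB.
= 8.863 GB.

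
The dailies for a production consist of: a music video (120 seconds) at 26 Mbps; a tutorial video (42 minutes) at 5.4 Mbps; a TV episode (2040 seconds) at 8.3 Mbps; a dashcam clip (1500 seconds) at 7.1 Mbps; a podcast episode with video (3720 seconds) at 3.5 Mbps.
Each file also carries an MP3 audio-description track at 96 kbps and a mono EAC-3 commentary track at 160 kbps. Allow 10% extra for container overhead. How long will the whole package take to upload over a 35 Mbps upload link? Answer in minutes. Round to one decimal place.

31.4 minutes

Audio total: 96 + 160 = 256 kbps = 0.256 Mbps.
music video: 26.256 Mbps × 120 s × 1.10 = 3465.8 Mb
tutorial video: 5.656 Mbps × 2520 s × 1.10 = 15678.4 Mb
TV episode: 8.556 Mbps × 2040 s × 1.10 = 19199.7 Mb
dashcam clip: 7.356 Mbps × 1500 s × 1.10 = 12137.4 Mb
podcast episode with video: 3.756 Mbps × 3720 s × 1.10 = 15369.6 Mb
Total: 65850.8 Mb = 8231.4 MB.
At 35 Mbps: 65850.8 / 35 = 1881 s ≈ 31.4 minutes.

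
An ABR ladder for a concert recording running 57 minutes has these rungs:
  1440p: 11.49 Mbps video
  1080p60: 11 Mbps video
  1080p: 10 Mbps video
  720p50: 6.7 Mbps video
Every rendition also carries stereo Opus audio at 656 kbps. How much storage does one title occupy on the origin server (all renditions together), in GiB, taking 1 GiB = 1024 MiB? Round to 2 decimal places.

16.65 GiB

57 min = 3420 s
Audio: 656 kbps = 0.656 Mbps.
Sum of rendition bitrates: (11.49+0.656) + (11+0.656) + (10+0.656) + (6.7+0.656) = 41.814 Mbps.
× 3420 s = 143,004 Mb = 17,875 MB = 16.65 GiB.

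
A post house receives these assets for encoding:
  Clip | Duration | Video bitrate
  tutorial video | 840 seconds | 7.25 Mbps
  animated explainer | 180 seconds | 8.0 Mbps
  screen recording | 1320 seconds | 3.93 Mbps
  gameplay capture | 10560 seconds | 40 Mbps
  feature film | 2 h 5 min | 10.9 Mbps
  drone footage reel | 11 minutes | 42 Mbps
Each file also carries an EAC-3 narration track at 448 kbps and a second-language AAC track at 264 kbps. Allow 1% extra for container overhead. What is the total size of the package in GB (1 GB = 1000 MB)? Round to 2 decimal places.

Audio total: 448 + 264 = 712 kbps = 0.712 Mbps.
tutorial video: 7.962 Mbps × 840 s × 1.01 = 6755.0 Mb
animated explainer: 8.712 Mbps × 180 s × 1.01 = 1583.8 Mb
screen recording: 4.642 Mbps × 1320 s × 1.01 = 6188.7 Mb
gameplay capture: 40.712 Mbps × 10560 s × 1.01 = 434217.9 Mb
feature film: 11.612 Mbps × 7500 s × 1.01 = 87960.9 Mb
drone footage reel: 42.712 Mbps × 660 s × 1.01 = 28471.8 Mb
Total: 565178.1 Mb = 70647.3 MB.
= 70.65 GB.

70.65 GB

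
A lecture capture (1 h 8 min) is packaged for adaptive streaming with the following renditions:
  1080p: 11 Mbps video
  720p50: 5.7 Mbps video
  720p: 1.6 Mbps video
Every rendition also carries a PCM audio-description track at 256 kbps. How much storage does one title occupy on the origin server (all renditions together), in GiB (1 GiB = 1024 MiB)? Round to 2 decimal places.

1 h 8 min = 68 min = 4080 s
Audio: 256 kbps = 0.256 Mbps.
Sum of rendition bitrates: (11+0.256) + (5.7+0.256) + (1.6+0.256) = 19.068 Mbps.
× 4080 s = 77,797 Mb = 9,725 MB = 9.057 GiB.

9.06 GiB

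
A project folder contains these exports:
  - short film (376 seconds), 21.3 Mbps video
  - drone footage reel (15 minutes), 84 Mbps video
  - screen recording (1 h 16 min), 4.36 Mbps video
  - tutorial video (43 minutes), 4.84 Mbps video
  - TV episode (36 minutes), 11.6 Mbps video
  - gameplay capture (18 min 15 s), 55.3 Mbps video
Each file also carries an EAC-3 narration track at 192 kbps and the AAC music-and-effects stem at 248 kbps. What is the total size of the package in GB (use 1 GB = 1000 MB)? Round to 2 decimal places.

Audio total: 192 + 248 = 440 kbps = 0.440 Mbps.
short film: 21.740 Mbps × 376 s = 8174.2 Mb
drone footage reel: 84.440 Mbps × 900 s = 75996.0 Mb
screen recording: 4.800 Mbps × 4560 s = 21888.0 Mb
tutorial video: 5.280 Mbps × 2580 s = 13622.4 Mb
TV episode: 12.040 Mbps × 2160 s = 26006.4 Mb
gameplay capture: 55.740 Mbps × 1095 s = 61035.3 Mb
Total: 206722.3 Mb = 25840.3 MB.
= 25.84 GB.

25.84 GB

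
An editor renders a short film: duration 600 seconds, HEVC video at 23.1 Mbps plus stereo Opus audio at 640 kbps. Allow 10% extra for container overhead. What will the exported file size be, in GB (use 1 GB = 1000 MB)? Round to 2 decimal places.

Audio: 640 kbps = 0.640 Mbps.
Total bitrate: 23.1 + 0.640 = 23.740 Mbps.
Stream data: 23.740 Mbps × 600 s = 14244.0 Mb.
With 10% container overhead: ×1.10.
15,668 Mb ÷ 8 = 1,959 MB → 1.959 GB.

1.96 GB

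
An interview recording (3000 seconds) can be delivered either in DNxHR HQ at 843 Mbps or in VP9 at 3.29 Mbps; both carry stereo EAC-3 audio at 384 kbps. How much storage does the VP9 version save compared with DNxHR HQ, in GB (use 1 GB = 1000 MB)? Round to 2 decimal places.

Audio: 384 kbps = 0.384 Mbps.
DNxHR HQ: 843.384 Mbps × 3000 s = 2530152.0 Mb = 316.269 GB.
VP9: 3.674 Mbps × 3000 s = 11022.0 Mb = 1.378 GB.
Saving: 316.269 − 1.378 = 314.891 GB.

314.89 GB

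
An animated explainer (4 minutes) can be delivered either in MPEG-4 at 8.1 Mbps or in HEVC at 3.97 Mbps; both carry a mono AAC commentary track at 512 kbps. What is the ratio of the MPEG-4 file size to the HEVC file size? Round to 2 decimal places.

1.92

4 min = 240 s
Audio: 512 kbps = 0.512 Mbps.
MPEG-4: 8.612 Mbps × 240 s = 2066.9 Mb = 258.360 MB.
HEVC: 4.482 Mbps × 240 s = 1075.7 Mb = 134.460 MB.
Ratio: 258.360 / 134.460 = 1.921.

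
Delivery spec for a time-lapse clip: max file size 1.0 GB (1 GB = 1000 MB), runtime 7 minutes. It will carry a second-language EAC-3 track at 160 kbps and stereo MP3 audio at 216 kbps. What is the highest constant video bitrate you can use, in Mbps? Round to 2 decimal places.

18.67 Mbps

Budget: 1.0 GB = 8000.0 Mb.
7 min = 420 s
Total bitrate budget: 8000.0 Mb / 420 s = 19.048 Mbps.
Audio total: 160 + 216 = 376 kbps = 0.376 Mbps.
Video: 19.048 − 0.376 = 18.672 Mbps.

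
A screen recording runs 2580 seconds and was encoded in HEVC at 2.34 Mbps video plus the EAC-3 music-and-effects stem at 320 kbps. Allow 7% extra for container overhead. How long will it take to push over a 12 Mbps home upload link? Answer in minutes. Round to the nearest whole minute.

10 minutes

Audio: 320 kbps = 0.320 Mbps.
Total bitrate: 2.660 Mbps.
File: 2.660 Mbps × 2580 s = 6862.8 Mb.
With 7% container overhead: ×1.07. → 7343.2 Mb.
At 12 Mbps: 7343.2 / 12 = 611.9 s ≈ 10.2 minutes.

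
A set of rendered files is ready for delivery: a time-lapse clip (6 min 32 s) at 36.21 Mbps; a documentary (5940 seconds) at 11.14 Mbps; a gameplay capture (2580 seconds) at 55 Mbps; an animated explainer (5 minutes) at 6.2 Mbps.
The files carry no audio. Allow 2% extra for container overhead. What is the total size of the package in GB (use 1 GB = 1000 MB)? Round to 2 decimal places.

time-lapse clip: 36.210 Mbps × 392 s × 1.02 = 14478.2 Mb
documentary: 11.140 Mbps × 5940 s × 1.02 = 67495.0 Mb
gameplay capture: 55.000 Mbps × 2580 s × 1.02 = 144738.0 Mb
animated explainer: 6.200 Mbps × 300 s × 1.02 = 1897.2 Mb
Total: 228608.4 Mb = 28576.1 MB.
= 28.58 GB.

28.58 GB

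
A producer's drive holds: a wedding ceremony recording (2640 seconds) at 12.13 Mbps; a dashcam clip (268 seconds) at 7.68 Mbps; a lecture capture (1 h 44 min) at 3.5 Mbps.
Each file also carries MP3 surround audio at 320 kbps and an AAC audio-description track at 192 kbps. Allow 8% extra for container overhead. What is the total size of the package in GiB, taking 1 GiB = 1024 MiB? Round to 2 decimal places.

Audio total: 320 + 192 = 512 kbps = 0.512 Mbps.
wedding ceremony recording: 12.642 Mbps × 2640 s × 1.08 = 36044.9 Mb
dashcam clip: 8.192 Mbps × 268 s × 1.08 = 2371.1 Mb
lecture capture: 4.012 Mbps × 6240 s × 1.08 = 27037.7 Mb
Total: 65453.6 Mb = 8181.7 MB.
= 7.620 GiB.

7.62 GiB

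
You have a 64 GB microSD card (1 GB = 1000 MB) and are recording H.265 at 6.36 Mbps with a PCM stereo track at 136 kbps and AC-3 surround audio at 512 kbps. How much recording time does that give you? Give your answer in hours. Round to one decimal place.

Audio total: 136 + 512 = 648 kbps = 0.648 Mbps.
Total bitrate: 6.36 + 0.648 = 7.008 Mbps.
Capacity: 64 GB = 512,000 Mb.
Recording time: 512,000 / 7.008 = 73,059 s ≈ 20.3 hours.

20.3 hours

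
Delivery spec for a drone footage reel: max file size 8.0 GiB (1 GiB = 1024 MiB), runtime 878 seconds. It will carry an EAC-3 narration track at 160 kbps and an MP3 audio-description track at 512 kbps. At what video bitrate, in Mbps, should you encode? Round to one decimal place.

Budget: 8.0 GiB = 68719.5 Mb.
Total bitrate budget: 68719.5 Mb / 878 s = 78.268 Mbps.
Audio total: 160 + 512 = 672 kbps = 0.672 Mbps.
Video: 78.268 − 0.672 = 77.596 Mbps.

77.6 Mbps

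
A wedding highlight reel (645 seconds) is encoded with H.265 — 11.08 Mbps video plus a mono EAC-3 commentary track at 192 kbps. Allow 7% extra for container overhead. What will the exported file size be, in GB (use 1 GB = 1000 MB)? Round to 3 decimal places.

Audio: 192 kbps = 0.192 Mbps.
Total bitrate: 11.08 + 0.192 = 11.272 Mbps.
Stream data: 11.272 Mbps × 645 s = 7270.4 Mb.
With 7% container overhead: ×1.07.
7,779 Mb ÷ 8 = 972.4 MB → 0.9724 GB.

0.972 GB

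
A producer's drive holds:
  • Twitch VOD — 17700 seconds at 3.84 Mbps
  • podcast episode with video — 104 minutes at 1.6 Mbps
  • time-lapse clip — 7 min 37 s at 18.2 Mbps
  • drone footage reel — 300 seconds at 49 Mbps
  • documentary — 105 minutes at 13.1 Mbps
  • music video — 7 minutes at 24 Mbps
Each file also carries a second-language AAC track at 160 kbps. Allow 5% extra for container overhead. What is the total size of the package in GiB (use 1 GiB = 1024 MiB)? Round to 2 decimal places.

Audio: 160 kbps = 0.160 Mbps.
Twitch VOD: 4.000 Mbps × 17700 s × 1.05 = 74340.0 Mb
podcast episode with video: 1.760 Mbps × 6240 s × 1.05 = 11531.5 Mb
time-lapse clip: 18.360 Mbps × 457 s × 1.05 = 8810.0 Mb
drone footage reel: 49.160 Mbps × 300 s × 1.05 = 15485.4 Mb
documentary: 13.260 Mbps × 6300 s × 1.05 = 87714.9 Mb
music video: 24.160 Mbps × 420 s × 1.05 = 10654.6 Mb
Total: 208536.4 Mb = 26067.1 MB.
= 24.28 GiB.

24.28 GiB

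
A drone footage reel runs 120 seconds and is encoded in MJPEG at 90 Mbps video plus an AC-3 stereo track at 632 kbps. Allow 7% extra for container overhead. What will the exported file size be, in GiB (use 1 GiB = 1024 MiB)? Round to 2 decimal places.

1.35 GiB

Audio: 632 kbps = 0.632 Mbps.
Total bitrate: 90 + 0.632 = 90.632 Mbps.
Stream data: 90.632 Mbps × 120 s = 10875.8 Mb.
With 7% container overhead: ×1.07.
11,637 Mb = 1,454,643,600 bytes ÷ 1,073,741,824 = 1.355 GiB.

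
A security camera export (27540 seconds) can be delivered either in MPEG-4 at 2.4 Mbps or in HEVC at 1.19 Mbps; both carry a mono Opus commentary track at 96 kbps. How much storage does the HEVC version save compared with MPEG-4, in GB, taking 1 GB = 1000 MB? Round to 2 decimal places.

4.17 GB

Audio: 96 kbps = 0.096 Mbps.
MPEG-4: 2.496 Mbps × 27540 s = 68739.8 Mb = 8.592 GB.
HEVC: 1.286 Mbps × 27540 s = 35416.4 Mb = 4.427 GB.
Saving: 8.592 − 4.427 = 4.165 GB.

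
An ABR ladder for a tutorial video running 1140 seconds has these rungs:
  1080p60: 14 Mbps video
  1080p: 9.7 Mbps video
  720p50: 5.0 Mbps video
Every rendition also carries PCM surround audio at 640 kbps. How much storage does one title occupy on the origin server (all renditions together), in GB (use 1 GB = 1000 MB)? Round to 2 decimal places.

4.36 GB

Audio: 640 kbps = 0.640 Mbps.
Sum of rendition bitrates: (14+0.640) + (9.7+0.640) + (5.0+0.640) = 30.620 Mbps.
× 1140 s = 34,907 Mb = 4,363 MB = 4.363 GB.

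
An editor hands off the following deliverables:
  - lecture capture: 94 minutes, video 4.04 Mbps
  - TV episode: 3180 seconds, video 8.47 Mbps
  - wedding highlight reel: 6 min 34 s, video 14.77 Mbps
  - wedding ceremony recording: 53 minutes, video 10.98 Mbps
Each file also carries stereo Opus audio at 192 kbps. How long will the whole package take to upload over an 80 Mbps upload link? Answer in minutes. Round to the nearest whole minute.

19 minutes

Audio: 192 kbps = 0.192 Mbps.
lecture capture: 4.232 Mbps × 5640 s = 23868.5 Mb
TV episode: 8.662 Mbps × 3180 s = 27545.2 Mb
wedding highlight reel: 14.962 Mbps × 394 s = 5895.0 Mb
wedding ceremony recording: 11.172 Mbps × 3180 s = 35527.0 Mb
Total: 92835.6 Mb = 11604.5 MB.
At 80 Mbps: 92835.6 / 80 = 1160 s ≈ 19.3 minutes.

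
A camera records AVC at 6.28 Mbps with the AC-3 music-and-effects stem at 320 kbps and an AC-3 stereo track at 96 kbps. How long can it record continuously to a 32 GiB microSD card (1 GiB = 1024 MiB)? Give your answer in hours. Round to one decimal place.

Audio total: 320 + 96 = 416 kbps = 0.416 Mbps.
Total bitrate: 6.28 + 0.416 = 6.696 Mbps.
Capacity: 32 GiB = 274,878 Mb.
Recording time: 274,878 / 6.696 = 41,051 s ≈ 11.4 hours.

11.4 hours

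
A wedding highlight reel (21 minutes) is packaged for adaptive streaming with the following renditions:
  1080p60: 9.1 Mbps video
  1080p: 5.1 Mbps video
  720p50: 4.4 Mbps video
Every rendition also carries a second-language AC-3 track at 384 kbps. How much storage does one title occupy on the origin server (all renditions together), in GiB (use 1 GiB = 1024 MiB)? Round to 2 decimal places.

21 min = 1260 s
Audio: 384 kbps = 0.384 Mbps.
Sum of rendition bitrates: (9.1+0.384) + (5.1+0.384) + (4.4+0.384) = 19.752 Mbps.
× 1260 s = 24,888 Mb = 3,111 MB = 2.897 GiB.

2.90 GiB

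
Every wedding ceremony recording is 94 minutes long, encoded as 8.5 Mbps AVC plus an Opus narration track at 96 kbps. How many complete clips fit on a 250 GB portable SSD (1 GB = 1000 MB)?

94 min = 5640 s
Audio: 96 kbps = 0.096 Mbps.
Total bitrate: 8.596 Mbps.
Per item: 8.596 Mbps × 5640 s = 48,481 Mb = 6,060 MB.
Capacity: 250 GB = 2,000,000 Mb; 41.25 items → 41 complete.

41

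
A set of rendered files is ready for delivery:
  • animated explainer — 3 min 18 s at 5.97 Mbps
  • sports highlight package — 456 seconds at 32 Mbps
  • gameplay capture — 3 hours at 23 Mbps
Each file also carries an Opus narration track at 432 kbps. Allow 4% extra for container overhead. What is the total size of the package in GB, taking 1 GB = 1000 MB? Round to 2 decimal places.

34.99 GB

Audio: 432 kbps = 0.432 Mbps.
animated explainer: 6.402 Mbps × 198 s × 1.04 = 1318.3 Mb
sports highlight package: 32.432 Mbps × 456 s × 1.04 = 15380.6 Mb
gameplay capture: 23.432 Mbps × 10800 s × 1.04 = 263188.2 Mb
Total: 279887.1 Mb = 34985.9 MB.
= 34.99 GB.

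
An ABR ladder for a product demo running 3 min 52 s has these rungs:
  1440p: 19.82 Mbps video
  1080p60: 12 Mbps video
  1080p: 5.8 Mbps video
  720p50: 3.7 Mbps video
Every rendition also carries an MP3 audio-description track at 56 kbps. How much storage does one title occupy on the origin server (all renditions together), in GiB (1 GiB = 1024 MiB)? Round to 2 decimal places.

1.12 GiB

3 min 52 s = 232 s
Audio: 56 kbps = 0.056 Mbps.
Sum of rendition bitrates: (19.82+0.056) + (12+0.056) + (5.8+0.056) + (3.7+0.056) = 41.544 Mbps.
× 232 s = 9,638 Mb = 1,205 MB = 1.122 GiB.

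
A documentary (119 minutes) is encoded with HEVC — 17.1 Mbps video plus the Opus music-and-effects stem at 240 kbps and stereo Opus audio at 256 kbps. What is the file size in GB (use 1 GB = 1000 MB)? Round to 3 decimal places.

15.704 GB

119 min = 7140 s
Audio total: 240 + 256 = 496 kbps = 0.496 Mbps.
Total bitrate: 17.1 + 0.496 = 17.596 Mbps.
Stream data: 17.596 Mbps × 7140 s = 125635.4 Mb.
125,635 Mb ÷ 8 = 15,704 MB → 15.70 GB.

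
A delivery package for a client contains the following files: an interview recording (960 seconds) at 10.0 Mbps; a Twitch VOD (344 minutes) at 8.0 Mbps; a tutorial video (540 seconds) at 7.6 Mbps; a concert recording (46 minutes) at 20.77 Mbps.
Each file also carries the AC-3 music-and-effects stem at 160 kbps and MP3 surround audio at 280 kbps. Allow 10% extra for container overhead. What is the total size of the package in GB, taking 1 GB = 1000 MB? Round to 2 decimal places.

33.98 GB

Audio total: 160 + 280 = 440 kbps = 0.440 Mbps.
interview recording: 10.440 Mbps × 960 s × 1.10 = 11024.6 Mb
Twitch VOD: 8.440 Mbps × 20640 s × 1.10 = 191621.8 Mb
tutorial video: 8.040 Mbps × 540 s × 1.10 = 4775.8 Mb
concert recording: 21.210 Mbps × 2760 s × 1.10 = 64393.6 Mb
Total: 271815.7 Mb = 33977.0 MB.
= 33.98 GB.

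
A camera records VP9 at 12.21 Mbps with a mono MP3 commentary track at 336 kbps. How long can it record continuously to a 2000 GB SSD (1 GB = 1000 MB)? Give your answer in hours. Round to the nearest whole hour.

354 hours

Audio: 336 kbps = 0.336 Mbps.
Total bitrate: 12.21 + 0.336 = 12.546 Mbps.
Capacity: 2000 GB = 16,000,000 Mb.
Recording time: 16,000,000 / 12.546 = 1,275,307 s ≈ 354 hours.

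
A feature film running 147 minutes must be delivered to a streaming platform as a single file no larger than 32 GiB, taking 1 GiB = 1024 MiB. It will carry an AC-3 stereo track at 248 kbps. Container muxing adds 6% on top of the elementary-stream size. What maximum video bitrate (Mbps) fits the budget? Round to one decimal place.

Budget: 32 GiB = 274877.9 Mb.
Stream payload after overhead: 274877.9 / 1.06 = 259318.8 Mb.
147 min = 8820 s
Total bitrate budget: 259318.8 Mb / 8820 s = 29.401 Mbps.
Audio: 248 kbps = 0.248 Mbps.
Video: 29.401 − 0.248 = 29.153 Mbps.

29.2 Mbps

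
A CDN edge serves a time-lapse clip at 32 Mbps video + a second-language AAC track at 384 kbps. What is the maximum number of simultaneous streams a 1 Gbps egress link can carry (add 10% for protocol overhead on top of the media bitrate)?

28

Audio: 384 kbps = 0.384 Mbps.
Per-viewer media rate: 32.384 Mbps.
On the wire with 10% overhead: 35.622 Mbps.
1 Gbps = 1,000 Mbps; 1,000 / 35.622 = 28.07 → 28 viewers.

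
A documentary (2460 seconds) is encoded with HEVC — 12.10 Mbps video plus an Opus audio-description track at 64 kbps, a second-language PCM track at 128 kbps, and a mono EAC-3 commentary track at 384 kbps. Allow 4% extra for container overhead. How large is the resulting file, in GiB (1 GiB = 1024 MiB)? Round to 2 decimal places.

3.78 GiB

Audio total: 64 + 128 + 384 = 576 kbps = 0.576 Mbps.
Total bitrate: 12.10 + 0.576 = 12.676 Mbps.
Stream data: 12.676 Mbps × 2460 s = 31183.0 Mb.
With 4% container overhead: ×1.04.
32,430 Mb = 4,053,784,800 bytes ÷ 1,073,741,824 = 3.775 GiB.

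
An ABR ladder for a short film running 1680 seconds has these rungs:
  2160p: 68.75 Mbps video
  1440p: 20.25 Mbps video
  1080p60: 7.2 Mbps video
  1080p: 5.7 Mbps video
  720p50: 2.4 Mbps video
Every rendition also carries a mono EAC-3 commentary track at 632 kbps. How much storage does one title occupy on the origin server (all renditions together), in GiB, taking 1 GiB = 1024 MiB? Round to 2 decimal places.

Audio: 632 kbps = 0.632 Mbps.
Sum of rendition bitrates: (68.75+0.632) + (20.25+0.632) + (7.2+0.632) + (5.7+0.632) + (2.4+0.632) = 107.460 Mbps.
× 1680 s = 180,533 Mb = 22,567 MB = 21.02 GiB.

21.02 GiB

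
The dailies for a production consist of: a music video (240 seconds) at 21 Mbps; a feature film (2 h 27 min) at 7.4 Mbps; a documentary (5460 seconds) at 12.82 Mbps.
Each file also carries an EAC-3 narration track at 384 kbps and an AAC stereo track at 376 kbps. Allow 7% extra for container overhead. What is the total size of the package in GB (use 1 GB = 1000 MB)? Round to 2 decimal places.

20.24 GB

Audio total: 384 + 376 = 760 kbps = 0.760 Mbps.
music video: 21.760 Mbps × 240 s × 1.07 = 5588.0 Mb
feature film: 8.160 Mbps × 8820 s × 1.07 = 77009.2 Mb
documentary: 13.580 Mbps × 5460 s × 1.07 = 79337.1 Mb
Total: 161934.2 Mb = 20241.8 MB.
= 20.24 GB.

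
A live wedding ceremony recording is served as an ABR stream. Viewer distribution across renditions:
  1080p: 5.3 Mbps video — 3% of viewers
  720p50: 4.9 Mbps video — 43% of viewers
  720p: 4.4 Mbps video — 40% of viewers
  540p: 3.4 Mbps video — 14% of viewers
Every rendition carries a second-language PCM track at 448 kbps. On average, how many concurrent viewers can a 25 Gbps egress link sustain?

Audio: 448 kbps = 0.448 Mbps.
Average per-viewer bitrate: 0.03×5.748 + 0.43×5.348 + 0.40×4.848 + 0.14×3.848 = 4.950 Mbps.
25 Gbps = 25,000 Mbps; 25,000 / 4.950 = 5050.51 → 5050.

5050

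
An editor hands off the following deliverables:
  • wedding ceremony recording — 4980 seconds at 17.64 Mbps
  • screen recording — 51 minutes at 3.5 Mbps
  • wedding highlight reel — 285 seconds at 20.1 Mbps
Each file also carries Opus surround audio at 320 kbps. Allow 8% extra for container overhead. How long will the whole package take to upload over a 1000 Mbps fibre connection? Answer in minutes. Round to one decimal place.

1.9 minutes

Audio: 320 kbps = 0.320 Mbps.
wedding ceremony recording: 17.960 Mbps × 4980 s × 1.08 = 96596.1 Mb
screen recording: 3.820 Mbps × 3060 s × 1.08 = 12624.3 Mb
wedding highlight reel: 20.420 Mbps × 285 s × 1.08 = 6285.3 Mb
Total: 115505.7 Mb = 14438.2 MB.
At 1000 Mbps: 115505.7 / 1000 = 116 s ≈ 1.93 minutes.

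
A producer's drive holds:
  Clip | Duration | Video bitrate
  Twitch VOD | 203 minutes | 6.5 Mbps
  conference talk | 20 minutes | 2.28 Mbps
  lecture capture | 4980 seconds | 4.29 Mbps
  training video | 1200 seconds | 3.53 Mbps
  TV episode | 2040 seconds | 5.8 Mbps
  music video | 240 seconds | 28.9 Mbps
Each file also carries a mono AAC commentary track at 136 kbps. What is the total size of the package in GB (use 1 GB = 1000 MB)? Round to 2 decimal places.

Audio: 136 kbps = 0.136 Mbps.
Twitch VOD: 6.636 Mbps × 12180 s = 80826.5 Mb
conference talk: 2.416 Mbps × 1200 s = 2899.2 Mb
lecture capture: 4.426 Mbps × 4980 s = 22041.5 Mb
training video: 3.666 Mbps × 1200 s = 4399.2 Mb
TV episode: 5.936 Mbps × 2040 s = 12109.4 Mb
music video: 29.036 Mbps × 240 s = 6968.6 Mb
Total: 129244.4 Mb = 16155.6 MB.
= 16.16 GB.

16.16 GB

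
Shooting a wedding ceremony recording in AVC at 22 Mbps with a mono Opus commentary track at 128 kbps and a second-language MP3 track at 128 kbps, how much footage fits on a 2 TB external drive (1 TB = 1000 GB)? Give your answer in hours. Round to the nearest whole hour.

200 hours

Audio total: 128 + 128 = 256 kbps = 0.256 Mbps.
Total bitrate: 22 + 0.256 = 22.256 Mbps.
Capacity: 2 TB = 16,000,000 Mb.
Recording time: 16,000,000 / 22.256 = 718,907 s ≈ 200 hours.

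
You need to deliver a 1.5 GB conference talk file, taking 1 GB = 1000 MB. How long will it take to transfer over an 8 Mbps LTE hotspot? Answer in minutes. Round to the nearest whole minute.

File: 1.5 GB = 12000.0 Mb.
At 8 Mbps: 12000.0 / 8 = 1500.0 s ≈ 25 minutes.

25 minutes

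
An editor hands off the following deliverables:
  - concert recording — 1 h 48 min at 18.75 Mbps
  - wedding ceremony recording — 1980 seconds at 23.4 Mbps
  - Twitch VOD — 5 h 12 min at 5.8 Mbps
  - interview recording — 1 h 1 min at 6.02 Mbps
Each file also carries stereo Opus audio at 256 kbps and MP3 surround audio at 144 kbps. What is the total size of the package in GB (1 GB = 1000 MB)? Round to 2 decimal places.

38.85 GB

Audio total: 256 + 144 = 400 kbps = 0.400 Mbps.
concert recording: 19.150 Mbps × 6480 s = 124092.0 Mb
wedding ceremony recording: 23.800 Mbps × 1980 s = 47124.0 Mb
Twitch VOD: 6.200 Mbps × 18720 s = 116064.0 Mb
interview recording: 6.420 Mbps × 3660 s = 23497.2 Mb
Total: 310777.2 Mb = 38847.2 MB.
= 38.85 GB.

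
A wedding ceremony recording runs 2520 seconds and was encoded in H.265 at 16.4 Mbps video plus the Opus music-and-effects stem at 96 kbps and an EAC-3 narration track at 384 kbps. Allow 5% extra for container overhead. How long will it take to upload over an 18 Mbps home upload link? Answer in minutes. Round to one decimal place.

Audio total: 96 + 384 = 480 kbps = 0.480 Mbps.
Total bitrate: 16.880 Mbps.
File: 16.880 Mbps × 2520 s = 42537.6 Mb.
With 5% container overhead: ×1.05. → 44664.5 Mb.
At 18 Mbps: 44664.5 / 18 = 2481.4 s ≈ 41.4 minutes.

41.4 minutes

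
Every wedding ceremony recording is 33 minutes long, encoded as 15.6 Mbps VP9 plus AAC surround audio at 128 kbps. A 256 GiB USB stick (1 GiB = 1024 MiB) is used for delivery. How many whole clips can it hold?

70

33 min = 1980 s
Audio: 128 kbps = 0.128 Mbps.
Total bitrate: 15.728 Mbps.
Per item: 15.728 Mbps × 1980 s = 31,141 Mb = 3,893 MB.
Capacity: 256 GiB = 2,199,023 Mb; 70.61 items → 70 complete.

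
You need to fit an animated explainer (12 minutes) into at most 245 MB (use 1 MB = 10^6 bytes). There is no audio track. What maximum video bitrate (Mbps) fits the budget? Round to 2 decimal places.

2.72 Mbps

Budget: 245 MB = 1960.0 Mb.
12 min = 720 s
Total bitrate budget: 1960.0 Mb / 720 s = 2.722 Mbps.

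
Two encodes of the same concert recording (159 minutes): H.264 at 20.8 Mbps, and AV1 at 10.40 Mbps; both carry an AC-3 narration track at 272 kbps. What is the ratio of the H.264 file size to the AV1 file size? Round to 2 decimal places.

1.97

159 min = 9540 s
Audio: 272 kbps = 0.272 Mbps.
H.264: 21.072 Mbps × 9540 s = 201026.9 Mb = 23.403 GiB.
AV1: 10.672 Mbps × 9540 s = 101810.9 Mb = 11.852 GiB.
Ratio: 23.403 / 11.852 = 1.975.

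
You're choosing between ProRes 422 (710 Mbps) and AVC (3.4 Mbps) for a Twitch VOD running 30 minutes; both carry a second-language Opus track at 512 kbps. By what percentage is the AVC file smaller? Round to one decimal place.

30 min = 1800 s
Audio: 512 kbps = 0.512 Mbps.
ProRes 422: 710.512 Mbps × 1800 s = 1278921.6 Mb = 159.865 GB.
AVC: 3.912 Mbps × 1800 s = 7041.6 Mb = 0.880 GB.
Reduction: (1 − 0.880/159.865) × 100 = 99.45%.

99.4%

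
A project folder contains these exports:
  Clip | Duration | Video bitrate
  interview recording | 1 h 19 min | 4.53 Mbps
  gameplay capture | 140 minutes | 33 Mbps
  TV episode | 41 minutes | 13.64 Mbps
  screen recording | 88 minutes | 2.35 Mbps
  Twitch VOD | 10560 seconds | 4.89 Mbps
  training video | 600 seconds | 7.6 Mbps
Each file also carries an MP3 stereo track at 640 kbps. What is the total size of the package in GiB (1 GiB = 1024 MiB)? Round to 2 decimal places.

Audio: 640 kbps = 0.640 Mbps.
interview recording: 5.170 Mbps × 4740 s = 24505.8 Mb
gameplay capture: 33.640 Mbps × 8400 s = 282576.0 Mb
TV episode: 14.280 Mbps × 2460 s = 35128.8 Mb
screen recording: 2.990 Mbps × 5280 s = 15787.2 Mb
Twitch VOD: 5.530 Mbps × 10560 s = 58396.8 Mb
training video: 8.240 Mbps × 600 s = 4944.0 Mb
Total: 421338.6 Mb = 52667.3 MB.
= 49.05 GiB.

49.05 GiB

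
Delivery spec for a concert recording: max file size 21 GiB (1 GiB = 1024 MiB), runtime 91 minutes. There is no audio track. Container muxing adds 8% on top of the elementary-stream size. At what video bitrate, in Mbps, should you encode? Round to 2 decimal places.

30.59 Mbps

Budget: 21 GiB = 180388.6 Mb.
Stream payload after overhead: 180388.6 / 1.08 = 167026.5 Mb.
91 min = 5460 s
Total bitrate budget: 167026.5 Mb / 5460 s = 30.591 Mbps.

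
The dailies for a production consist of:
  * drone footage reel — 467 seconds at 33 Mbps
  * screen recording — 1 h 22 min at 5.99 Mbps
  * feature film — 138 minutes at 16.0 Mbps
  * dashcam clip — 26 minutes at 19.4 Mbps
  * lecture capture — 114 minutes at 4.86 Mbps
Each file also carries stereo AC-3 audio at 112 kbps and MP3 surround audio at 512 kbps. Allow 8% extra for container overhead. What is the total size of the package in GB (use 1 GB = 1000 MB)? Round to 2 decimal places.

34.38 GB

Audio total: 112 + 512 = 624 kbps = 0.624 Mbps.
drone footage reel: 33.624 Mbps × 467 s × 1.08 = 16958.6 Mb
screen recording: 6.614 Mbps × 4920 s × 1.08 = 35144.2 Mb
feature film: 16.624 Mbps × 8280 s × 1.08 = 148658.5 Mb
dashcam clip: 20.024 Mbps × 1560 s × 1.08 = 33736.4 Mb
lecture capture: 5.484 Mbps × 6840 s × 1.08 = 40511.4 Mb
Total: 275009.0 Mb = 34376.1 MB.
= 34.38 GB.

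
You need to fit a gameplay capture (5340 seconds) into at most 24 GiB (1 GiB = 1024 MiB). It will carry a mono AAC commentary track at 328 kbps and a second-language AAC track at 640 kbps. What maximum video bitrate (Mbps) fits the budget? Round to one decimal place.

37.6 Mbps

Budget: 24 GiB = 206158.4 Mb.
Total bitrate budget: 206158.4 Mb / 5340 s = 38.606 Mbps.
Audio total: 328 + 640 = 968 kbps = 0.968 Mbps.
Video: 38.606 − 0.968 = 37.638 Mbps.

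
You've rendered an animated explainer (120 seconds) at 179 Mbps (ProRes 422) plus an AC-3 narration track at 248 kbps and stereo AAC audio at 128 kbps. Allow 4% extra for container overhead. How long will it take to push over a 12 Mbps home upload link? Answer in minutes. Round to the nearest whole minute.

Audio total: 248 + 128 = 376 kbps = 0.376 Mbps.
Total bitrate: 179.376 Mbps.
File: 179.376 Mbps × 120 s = 21525.1 Mb.
With 4% container overhead: ×1.04. → 22386.1 Mb.
At 12 Mbps: 22386.1 / 12 = 1865.5 s ≈ 31.1 minutes.

31 minutes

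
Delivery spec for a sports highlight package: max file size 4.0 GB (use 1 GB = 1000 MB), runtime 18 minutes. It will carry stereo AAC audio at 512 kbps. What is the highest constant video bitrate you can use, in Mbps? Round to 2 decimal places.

Budget: 4.0 GB = 32000.0 Mb.
18 min = 1080 s
Total bitrate budget: 32000.0 Mb / 1080 s = 29.630 Mbps.
Audio: 512 kbps = 0.512 Mbps.
Video: 29.630 − 0.512 = 29.118 Mbps.

29.12 Mbps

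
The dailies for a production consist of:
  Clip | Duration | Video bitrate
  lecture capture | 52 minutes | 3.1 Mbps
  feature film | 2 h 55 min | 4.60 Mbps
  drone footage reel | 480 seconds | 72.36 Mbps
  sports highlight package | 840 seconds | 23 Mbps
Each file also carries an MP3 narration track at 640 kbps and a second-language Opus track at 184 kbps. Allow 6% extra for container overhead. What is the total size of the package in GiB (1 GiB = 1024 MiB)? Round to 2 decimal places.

15.34 GiB

Audio total: 640 + 184 = 824 kbps = 0.824 Mbps.
lecture capture: 3.924 Mbps × 3120 s × 1.06 = 12977.5 Mb
feature film: 5.424 Mbps × 10500 s × 1.06 = 60369.1 Mb
drone footage reel: 73.184 Mbps × 480 s × 1.06 = 37236.0 Mb
sports highlight package: 23.824 Mbps × 840 s × 1.06 = 21212.9 Mb
Total: 131795.5 Mb = 16474.4 MB.
= 15.34 GiB.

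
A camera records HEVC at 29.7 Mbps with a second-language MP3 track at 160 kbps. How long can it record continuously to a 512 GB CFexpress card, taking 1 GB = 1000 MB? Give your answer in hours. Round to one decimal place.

38.1 hours

Audio: 160 kbps = 0.160 Mbps.
Total bitrate: 29.7 + 0.160 = 29.860 Mbps.
Capacity: 512 GB = 4,096,000 Mb.
Recording time: 4,096,000 / 29.860 = 137,173 s ≈ 38.1 hours.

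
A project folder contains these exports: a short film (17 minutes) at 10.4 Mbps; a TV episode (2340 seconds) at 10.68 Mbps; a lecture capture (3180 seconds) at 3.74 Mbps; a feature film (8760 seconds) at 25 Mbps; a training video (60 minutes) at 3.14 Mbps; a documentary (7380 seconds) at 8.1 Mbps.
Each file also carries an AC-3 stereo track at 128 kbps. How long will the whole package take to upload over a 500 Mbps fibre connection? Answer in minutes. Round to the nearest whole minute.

11 minutes

Audio: 128 kbps = 0.128 Mbps.
short film: 10.528 Mbps × 1020 s = 10738.6 Mb
TV episode: 10.808 Mbps × 2340 s = 25290.7 Mb
lecture capture: 3.868 Mbps × 3180 s = 12300.2 Mb
feature film: 25.128 Mbps × 8760 s = 220121.3 Mb
training video: 3.268 Mbps × 3600 s = 11764.8 Mb
documentary: 8.228 Mbps × 7380 s = 60722.6 Mb
Total: 340938.2 Mb = 42617.3 MB.
At 500 Mbps: 340938.2 / 500 = 682 s ≈ 11.4 minutes.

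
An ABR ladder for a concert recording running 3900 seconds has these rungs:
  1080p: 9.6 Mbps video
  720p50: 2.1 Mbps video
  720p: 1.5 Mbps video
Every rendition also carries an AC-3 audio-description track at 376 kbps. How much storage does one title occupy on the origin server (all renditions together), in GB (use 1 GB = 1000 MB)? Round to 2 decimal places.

Audio: 376 kbps = 0.376 Mbps.
Sum of rendition bitrates: (9.6+0.376) + (2.1+0.376) + (1.5+0.376) = 14.328 Mbps.
× 3900 s = 55,879 Mb = 6,985 MB = 6.985 GB.

6.98 GB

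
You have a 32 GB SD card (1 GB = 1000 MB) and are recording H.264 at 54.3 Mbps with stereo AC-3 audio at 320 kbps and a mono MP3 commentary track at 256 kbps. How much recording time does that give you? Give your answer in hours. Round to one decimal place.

Audio total: 320 + 256 = 576 kbps = 0.576 Mbps.
Total bitrate: 54.3 + 0.576 = 54.876 Mbps.
Capacity: 32 GB = 256,000 Mb.
Recording time: 256,000 / 54.876 = 4,665 s ≈ 1.30 hours.

1.3 hours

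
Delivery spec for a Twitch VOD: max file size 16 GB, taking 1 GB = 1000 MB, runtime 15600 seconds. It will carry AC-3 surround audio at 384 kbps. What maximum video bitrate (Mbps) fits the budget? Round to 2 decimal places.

7.82 Mbps

Budget: 16 GB = 128000.0 Mb.
Total bitrate budget: 128000.0 Mb / 15600 s = 8.205 Mbps.
Audio: 384 kbps = 0.384 Mbps.
Video: 8.205 − 0.384 = 7.821 Mbps.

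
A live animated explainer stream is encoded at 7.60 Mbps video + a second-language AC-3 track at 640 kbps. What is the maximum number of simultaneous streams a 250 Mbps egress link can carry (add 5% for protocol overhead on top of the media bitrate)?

28

Audio: 640 kbps = 0.640 Mbps.
Per-viewer media rate: 8.240 Mbps.
On the wire with 5% overhead: 8.652 Mbps.
250 Mbps = 250.0 Mbps; 250.0 / 8.652 = 28.90 → 28 viewers.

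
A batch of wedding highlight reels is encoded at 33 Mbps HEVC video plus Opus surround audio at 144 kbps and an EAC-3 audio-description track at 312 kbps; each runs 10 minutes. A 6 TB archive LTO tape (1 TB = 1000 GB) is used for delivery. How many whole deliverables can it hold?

10 min = 600 s
Audio total: 144 + 312 = 456 kbps = 0.456 Mbps.
Total bitrate: 33.456 Mbps.
Per item: 33.456 Mbps × 600 s = 20,074 Mb = 2,509 MB.
Capacity: 6 TB = 48,000,000 Mb; 2391.20 items → 2391 complete.

2391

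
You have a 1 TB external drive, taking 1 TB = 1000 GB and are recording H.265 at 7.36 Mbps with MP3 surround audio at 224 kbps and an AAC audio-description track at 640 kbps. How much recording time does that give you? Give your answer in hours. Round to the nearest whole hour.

270 hours

Audio total: 224 + 640 = 864 kbps = 0.864 Mbps.
Total bitrate: 7.36 + 0.864 = 8.224 Mbps.
Capacity: 1 TB = 8,000,000 Mb.
Recording time: 8,000,000 / 8.224 = 972,763 s ≈ 270 hours.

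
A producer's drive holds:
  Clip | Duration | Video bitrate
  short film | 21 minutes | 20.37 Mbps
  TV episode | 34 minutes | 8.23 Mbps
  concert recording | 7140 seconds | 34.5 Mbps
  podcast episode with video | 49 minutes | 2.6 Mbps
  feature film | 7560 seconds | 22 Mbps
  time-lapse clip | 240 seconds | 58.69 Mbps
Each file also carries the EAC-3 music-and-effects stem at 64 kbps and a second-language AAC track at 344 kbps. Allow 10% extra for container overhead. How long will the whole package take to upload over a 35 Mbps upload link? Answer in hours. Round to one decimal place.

4.2 hours

Audio total: 64 + 344 = 408 kbps = 0.408 Mbps.
short film: 20.778 Mbps × 1260 s × 1.10 = 28798.3 Mb
TV episode: 8.638 Mbps × 2040 s × 1.10 = 19383.7 Mb
concert recording: 34.908 Mbps × 7140 s × 1.10 = 274167.4 Mb
podcast episode with video: 3.008 Mbps × 2940 s × 1.10 = 9727.9 Mb
feature film: 22.408 Mbps × 7560 s × 1.10 = 186344.9 Mb
time-lapse clip: 59.098 Mbps × 240 s × 1.10 = 15601.9 Mb
Total: 534024.1 Mb = 66753.0 MB.
At 35 Mbps: 534024.1 / 35 = 15258 s ≈ 4.24 hours.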